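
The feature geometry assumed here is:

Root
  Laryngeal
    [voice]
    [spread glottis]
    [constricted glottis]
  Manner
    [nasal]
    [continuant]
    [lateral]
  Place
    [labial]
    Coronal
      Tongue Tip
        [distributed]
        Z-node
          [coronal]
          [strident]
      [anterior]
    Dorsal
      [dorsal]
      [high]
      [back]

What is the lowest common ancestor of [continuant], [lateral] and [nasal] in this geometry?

[continuant]: Root ▹ Manner ▹ [continuant].
[lateral]: Root ▹ Manner ▹ [lateral].
[nasal]: Root ▹ Manner ▹ [nasal].
These paths first converge at Manner; no daughter of Manner dominates all 3 features, so Manner is the minimal constituent.

Manner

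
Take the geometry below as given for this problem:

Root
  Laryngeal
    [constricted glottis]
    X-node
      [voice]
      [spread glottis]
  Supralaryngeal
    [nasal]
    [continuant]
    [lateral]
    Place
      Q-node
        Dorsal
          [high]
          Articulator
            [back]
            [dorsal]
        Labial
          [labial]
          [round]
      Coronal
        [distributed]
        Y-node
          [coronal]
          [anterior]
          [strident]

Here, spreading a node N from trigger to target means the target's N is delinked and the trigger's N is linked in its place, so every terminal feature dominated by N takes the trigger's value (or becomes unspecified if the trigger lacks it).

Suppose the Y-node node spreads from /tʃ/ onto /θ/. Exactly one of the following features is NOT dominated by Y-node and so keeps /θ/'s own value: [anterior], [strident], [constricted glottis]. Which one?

[constricted glottis]

Y-node dominates exactly [coronal], [anterior], [strident].
Of the listed options, [anterior], [strident] are among these and would be overwritten by spreading Y-node.
[constricted glottis] attaches under Laryngeal, not under Y-node, so /θ/ retains its own value for [constricted glottis].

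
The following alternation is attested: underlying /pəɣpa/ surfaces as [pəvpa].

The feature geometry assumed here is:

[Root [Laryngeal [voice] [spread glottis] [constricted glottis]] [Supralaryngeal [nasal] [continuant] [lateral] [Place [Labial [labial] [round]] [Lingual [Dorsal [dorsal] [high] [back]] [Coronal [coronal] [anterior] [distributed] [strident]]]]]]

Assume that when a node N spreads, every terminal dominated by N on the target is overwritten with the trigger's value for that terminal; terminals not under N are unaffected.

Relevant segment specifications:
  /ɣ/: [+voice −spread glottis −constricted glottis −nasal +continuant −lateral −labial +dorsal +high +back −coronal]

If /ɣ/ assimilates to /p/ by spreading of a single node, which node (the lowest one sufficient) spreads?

Place

/ɣ/ and [v] differ in [labial], [round], [dorsal], [high], [back]; every other specified feature is identical.
These terminals are all dominated by Place, and no proper subconstituent of Place covers them all; Place is their lowest common ancestor.
Delinking /ɣ/'s Place and associating /p/'s Place gives precisely the feature bundle of [v].
[continuant] — on which /p/ differs from /ɣ/ — is unchanged, so neither Supralaryngeal nor anything higher can have spread; the constituent is no larger than Place.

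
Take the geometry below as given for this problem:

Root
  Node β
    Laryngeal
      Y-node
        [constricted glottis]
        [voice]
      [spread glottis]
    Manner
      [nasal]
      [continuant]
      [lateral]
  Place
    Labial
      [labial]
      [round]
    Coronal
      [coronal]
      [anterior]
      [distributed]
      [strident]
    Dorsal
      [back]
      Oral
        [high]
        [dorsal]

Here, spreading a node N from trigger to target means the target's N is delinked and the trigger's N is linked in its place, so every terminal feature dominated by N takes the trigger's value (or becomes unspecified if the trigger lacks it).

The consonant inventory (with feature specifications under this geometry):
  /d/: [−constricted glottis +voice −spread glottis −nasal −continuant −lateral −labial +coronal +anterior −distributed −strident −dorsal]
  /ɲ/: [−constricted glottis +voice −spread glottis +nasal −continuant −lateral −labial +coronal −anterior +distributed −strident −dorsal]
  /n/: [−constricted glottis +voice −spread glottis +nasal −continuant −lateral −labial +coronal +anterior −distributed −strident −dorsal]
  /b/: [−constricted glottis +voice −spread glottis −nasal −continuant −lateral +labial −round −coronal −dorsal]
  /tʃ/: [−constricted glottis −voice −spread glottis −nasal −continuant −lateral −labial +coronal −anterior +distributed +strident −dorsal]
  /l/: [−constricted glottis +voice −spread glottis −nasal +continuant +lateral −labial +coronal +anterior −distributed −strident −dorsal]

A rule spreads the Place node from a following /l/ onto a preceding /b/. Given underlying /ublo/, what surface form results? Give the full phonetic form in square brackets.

[udlo]

The Place node dominates the terminals [labial], [round], [coronal], [anterior], [distributed], [strident], [back], [high], [dorsal].
The target acquires /l/'s values for everything under Place — [−labial], [+coronal], [+anterior], [−distributed], [−strident], [−dorsal] — while keeping its own [constricted glottis], [voice], [spread glottis], ….
Among the inventory, only /d/ has exactly this specification, giving the surface form [udlo].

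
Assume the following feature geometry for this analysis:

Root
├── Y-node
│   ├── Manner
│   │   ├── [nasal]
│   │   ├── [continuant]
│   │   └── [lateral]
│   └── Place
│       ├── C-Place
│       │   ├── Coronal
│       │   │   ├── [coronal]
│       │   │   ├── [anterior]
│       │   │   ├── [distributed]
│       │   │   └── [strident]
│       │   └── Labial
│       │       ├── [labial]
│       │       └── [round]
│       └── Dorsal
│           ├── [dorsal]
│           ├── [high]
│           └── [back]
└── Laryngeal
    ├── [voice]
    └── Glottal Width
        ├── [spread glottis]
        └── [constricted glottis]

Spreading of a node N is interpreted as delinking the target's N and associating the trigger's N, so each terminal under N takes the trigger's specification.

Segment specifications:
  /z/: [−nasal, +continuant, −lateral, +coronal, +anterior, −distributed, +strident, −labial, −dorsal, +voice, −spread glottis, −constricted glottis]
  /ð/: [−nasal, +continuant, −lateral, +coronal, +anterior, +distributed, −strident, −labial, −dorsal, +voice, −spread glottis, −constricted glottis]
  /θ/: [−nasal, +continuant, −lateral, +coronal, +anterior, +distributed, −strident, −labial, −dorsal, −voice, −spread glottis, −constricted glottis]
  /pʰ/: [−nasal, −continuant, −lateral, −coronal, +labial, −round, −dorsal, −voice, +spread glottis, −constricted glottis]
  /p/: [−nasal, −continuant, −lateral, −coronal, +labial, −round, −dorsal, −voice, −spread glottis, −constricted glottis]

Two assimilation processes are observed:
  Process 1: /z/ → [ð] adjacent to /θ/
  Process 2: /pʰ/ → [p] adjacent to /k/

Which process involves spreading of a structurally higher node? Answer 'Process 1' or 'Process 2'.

In Process 1, [distributed], [strident] change, so the minimal spreading node is Coronal at depth 4.
Process 2: the feature that changes is [spread glottis]; the minimal node is [spread glottis] (depth 3).
[spread glottis] is closer to Root than Coronal, so Process 2 spreads the higher node.

Process 2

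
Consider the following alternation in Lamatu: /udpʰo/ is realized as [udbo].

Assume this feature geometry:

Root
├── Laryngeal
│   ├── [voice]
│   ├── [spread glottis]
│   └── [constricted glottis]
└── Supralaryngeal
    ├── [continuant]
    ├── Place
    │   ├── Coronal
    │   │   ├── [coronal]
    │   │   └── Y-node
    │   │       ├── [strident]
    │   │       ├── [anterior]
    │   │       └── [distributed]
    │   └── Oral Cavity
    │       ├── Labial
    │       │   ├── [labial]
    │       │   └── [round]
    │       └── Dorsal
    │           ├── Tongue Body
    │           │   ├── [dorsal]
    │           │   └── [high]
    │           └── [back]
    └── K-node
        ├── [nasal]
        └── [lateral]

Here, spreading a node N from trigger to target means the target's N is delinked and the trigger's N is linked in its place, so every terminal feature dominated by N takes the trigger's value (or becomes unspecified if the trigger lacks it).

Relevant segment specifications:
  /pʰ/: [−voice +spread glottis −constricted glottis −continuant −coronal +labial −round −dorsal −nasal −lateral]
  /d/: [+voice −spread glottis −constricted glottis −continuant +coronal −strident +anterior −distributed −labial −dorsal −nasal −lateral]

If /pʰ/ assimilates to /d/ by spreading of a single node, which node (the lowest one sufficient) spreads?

Laryngeal

Comparing /pʰ/ with its surface form [b], the features that change are [voice], [spread glottis].
These terminals are all dominated by Laryngeal, and no proper subconstituent of Laryngeal covers them all; Laryngeal is their lowest common ancestor.
Spreading Laryngeal from /d/ overwrites each of those terminals with /d/'s values, yielding exactly [b].
[labial], [coronal] — on which /d/ differs from /pʰ/ — are unchanged, so Root cannot have spread; the constituent is no larger than Laryngeal.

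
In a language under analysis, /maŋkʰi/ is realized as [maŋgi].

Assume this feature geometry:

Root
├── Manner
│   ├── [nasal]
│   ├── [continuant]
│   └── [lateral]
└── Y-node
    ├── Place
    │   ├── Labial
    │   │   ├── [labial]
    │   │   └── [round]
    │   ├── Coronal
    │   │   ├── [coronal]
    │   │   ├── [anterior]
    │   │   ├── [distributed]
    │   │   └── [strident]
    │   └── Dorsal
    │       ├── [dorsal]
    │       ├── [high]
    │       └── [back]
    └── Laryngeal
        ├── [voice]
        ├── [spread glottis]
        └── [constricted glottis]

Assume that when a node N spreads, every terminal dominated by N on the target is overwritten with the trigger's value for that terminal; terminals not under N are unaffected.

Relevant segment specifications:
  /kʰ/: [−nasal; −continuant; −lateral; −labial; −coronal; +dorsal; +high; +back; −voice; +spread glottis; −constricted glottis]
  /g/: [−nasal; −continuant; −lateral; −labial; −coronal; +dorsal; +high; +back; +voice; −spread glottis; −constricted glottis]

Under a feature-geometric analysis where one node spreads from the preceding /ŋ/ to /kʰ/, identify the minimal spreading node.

Laryngeal

Feature comparison: [voice], [spread glottis] differ between /kʰ/ and [g]; the remaining terminals match.
These terminals are all dominated by Laryngeal, and no proper subconstituent of Laryngeal covers them all; Laryngeal is their lowest common ancestor.
If Laryngeal spreads, every terminal under it takes /ŋ/'s value, producing [g] as observed.
[nasal] stays as in /kʰ/ although /ŋ/ differs there, so no node dominating it spread; among the remaining candidates Laryngeal is the lowest that derives the output.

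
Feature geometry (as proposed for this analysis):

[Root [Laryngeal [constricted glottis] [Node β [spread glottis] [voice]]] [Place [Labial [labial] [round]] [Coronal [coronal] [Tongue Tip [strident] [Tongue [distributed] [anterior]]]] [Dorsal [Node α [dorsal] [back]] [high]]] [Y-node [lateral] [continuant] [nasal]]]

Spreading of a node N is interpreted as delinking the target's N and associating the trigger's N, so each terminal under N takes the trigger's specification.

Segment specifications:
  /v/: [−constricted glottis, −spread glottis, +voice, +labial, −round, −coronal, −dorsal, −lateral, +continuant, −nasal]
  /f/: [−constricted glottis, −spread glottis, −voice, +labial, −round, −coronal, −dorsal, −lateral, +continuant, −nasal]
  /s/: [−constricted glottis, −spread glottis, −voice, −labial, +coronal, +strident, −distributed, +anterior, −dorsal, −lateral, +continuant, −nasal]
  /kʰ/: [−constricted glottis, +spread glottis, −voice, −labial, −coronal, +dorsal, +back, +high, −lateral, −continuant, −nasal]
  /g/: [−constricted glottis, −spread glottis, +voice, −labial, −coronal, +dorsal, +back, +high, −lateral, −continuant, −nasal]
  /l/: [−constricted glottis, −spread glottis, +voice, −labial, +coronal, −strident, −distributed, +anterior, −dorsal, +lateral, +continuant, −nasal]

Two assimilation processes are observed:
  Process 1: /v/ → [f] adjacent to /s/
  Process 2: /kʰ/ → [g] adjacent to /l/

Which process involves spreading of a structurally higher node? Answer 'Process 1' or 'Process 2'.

Process 2

Process 1: the feature that changes is [voice]; the minimal node is [voice] (depth 3).
Process 2: the features that change are [voice], [spread glottis]; the minimal node is Node β (depth 2).
Node β (depth 2) sits above [voice] (depth 3), making Process 2 the one with the higher spreading node.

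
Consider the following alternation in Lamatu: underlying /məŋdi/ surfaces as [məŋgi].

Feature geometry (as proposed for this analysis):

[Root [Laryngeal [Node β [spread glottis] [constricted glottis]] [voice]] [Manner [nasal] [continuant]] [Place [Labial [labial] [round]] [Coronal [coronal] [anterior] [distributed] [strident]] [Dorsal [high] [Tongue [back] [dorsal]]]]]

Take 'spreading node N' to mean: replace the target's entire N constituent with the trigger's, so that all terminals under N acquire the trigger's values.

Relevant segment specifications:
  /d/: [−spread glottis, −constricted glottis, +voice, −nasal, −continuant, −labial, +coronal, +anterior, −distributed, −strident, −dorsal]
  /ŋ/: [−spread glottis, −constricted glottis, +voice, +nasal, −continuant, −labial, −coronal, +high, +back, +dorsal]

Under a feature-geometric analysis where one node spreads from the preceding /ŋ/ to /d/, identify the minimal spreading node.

Place

/d/ and [g] differ in [coronal], [anterior], [distributed], [strident], [dorsal], [high], [back]; every other specified feature is identical.
The smallest constituent containing every changed terminal is Place — each of its daughters lacks at least one of the affected features.
Delinking /d/'s Place and associating /ŋ/'s Place gives precisely the feature bundle of [g].
[nasal] — on which /ŋ/ differs from /d/ — is unchanged, so Root cannot have spread; the constituent is no larger than Place.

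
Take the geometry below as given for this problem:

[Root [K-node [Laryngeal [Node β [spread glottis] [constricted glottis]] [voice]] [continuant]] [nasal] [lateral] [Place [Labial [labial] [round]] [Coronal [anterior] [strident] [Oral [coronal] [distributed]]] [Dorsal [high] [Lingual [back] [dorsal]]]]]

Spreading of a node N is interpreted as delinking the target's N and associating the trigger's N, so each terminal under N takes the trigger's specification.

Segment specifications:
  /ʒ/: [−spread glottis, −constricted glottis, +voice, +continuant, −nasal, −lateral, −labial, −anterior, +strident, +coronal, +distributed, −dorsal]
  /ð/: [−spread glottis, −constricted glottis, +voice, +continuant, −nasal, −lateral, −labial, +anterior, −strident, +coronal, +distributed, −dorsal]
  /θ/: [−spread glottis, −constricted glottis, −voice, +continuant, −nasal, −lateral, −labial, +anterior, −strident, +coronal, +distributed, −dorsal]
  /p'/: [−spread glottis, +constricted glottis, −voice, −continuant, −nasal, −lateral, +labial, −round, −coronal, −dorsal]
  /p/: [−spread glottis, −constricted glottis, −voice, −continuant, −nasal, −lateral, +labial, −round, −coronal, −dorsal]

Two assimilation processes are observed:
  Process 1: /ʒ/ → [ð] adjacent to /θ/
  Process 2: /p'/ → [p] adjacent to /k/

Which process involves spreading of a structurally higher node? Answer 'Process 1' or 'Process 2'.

In Process 1, [anterior], [strident] change, so the minimal spreading node is Coronal at depth 2.
Process 2: the feature that changes is [constricted glottis]; the minimal node is [constricted glottis] (depth 4).
Coronal is closer to Root than [constricted glottis], so Process 1 spreads the higher node.

Process 1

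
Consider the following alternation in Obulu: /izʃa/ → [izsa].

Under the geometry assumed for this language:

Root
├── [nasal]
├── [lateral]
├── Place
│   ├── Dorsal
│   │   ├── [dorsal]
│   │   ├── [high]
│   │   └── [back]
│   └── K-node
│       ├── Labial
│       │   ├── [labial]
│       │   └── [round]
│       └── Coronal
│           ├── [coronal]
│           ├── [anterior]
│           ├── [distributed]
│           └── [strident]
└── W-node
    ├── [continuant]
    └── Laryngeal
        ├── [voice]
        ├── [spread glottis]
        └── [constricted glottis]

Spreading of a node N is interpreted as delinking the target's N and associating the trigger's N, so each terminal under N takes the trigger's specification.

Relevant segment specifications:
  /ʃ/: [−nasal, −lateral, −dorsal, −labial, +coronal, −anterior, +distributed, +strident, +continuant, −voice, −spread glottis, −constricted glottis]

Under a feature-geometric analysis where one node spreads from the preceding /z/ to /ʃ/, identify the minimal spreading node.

Coronal

Feature comparison: [anterior], [distributed] differ between /ʃ/ and [s]; the remaining terminals match.
In this geometry the lowest node dominating all of them is Coronal: every daughter of Coronal dominates only a proper subset, so no lower node suffices.
If Coronal spreads, every terminal under it takes /z/'s value, producing [s] as observed.
[voice], a feature on which the two segments disagree outside Coronal, is unchanged — nothing dominating it spread, and Coronal is the minimal sufficient constituent.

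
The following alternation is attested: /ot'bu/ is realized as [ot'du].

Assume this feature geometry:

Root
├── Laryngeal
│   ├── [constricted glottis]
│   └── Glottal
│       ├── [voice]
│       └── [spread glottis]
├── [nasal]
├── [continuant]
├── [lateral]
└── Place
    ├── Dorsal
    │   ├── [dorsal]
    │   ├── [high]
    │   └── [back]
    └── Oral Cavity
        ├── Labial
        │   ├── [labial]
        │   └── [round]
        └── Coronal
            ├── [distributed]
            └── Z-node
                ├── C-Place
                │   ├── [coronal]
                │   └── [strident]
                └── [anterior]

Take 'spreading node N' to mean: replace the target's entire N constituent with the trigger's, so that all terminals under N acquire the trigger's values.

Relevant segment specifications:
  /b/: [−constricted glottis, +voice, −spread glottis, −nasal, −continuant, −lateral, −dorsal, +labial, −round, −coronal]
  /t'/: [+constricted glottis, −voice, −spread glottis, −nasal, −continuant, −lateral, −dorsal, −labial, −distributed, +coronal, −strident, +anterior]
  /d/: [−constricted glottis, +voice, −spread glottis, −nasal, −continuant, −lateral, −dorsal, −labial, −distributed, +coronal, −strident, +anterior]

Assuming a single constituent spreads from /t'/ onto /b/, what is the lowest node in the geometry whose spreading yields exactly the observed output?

Oral Cavity

/b/ and [d] differ in [labial], [round], [coronal], [anterior], [distributed], [strident]; every other specified feature is identical.
These terminals are all dominated by Oral Cavity, and no proper subconstituent of Oral Cavity covers them all; Oral Cavity is their lowest common ancestor.
If Oral Cavity spreads, every terminal under it takes /t'/'s value, producing [d] as observed.
Features on which the two segments disagree outside Oral Cavity, such as [constricted glottis], [voice], are unchanged — nothing dominating them spread, and Oral Cavity is the minimal sufficient constituent.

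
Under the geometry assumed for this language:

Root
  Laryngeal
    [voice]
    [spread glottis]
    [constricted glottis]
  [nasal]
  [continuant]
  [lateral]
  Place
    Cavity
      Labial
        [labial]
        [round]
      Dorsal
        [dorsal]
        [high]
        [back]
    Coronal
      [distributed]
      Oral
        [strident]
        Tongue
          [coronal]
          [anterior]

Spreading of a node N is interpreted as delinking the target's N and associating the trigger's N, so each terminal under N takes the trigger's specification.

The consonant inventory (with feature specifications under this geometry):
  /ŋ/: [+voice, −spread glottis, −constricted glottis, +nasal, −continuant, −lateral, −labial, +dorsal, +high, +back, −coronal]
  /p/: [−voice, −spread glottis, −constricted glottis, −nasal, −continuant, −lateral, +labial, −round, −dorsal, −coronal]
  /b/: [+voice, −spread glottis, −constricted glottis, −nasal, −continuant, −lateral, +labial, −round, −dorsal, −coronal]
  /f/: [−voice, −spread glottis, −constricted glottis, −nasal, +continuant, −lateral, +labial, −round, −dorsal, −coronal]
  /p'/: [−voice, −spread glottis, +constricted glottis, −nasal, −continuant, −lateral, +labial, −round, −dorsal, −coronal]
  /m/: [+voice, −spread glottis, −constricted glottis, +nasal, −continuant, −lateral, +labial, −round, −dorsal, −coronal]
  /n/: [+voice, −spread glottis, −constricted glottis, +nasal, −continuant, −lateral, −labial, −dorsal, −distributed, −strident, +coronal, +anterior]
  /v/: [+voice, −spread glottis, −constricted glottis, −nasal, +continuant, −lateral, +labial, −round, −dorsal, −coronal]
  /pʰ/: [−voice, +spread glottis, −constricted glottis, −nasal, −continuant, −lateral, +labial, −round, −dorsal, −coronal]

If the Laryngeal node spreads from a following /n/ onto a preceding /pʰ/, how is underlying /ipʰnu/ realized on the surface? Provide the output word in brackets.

[ibnu]

Laryngeal immediately or transitively dominates [voice], [spread glottis], [constricted glottis].
The target acquires /n/'s values for everything under Laryngeal — [+voice], [−spread glottis], [−constricted glottis] — while keeping its own [nasal], [continuant], [lateral], ….
This feature bundle is that of [b], so /ipʰnu/ surfaces as [ibnu].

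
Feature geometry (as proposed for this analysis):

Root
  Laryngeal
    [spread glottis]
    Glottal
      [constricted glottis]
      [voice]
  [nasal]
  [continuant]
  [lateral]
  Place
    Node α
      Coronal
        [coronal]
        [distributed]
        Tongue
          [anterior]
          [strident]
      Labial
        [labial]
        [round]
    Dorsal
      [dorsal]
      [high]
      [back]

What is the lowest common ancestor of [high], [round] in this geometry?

Place

[high] is immediately dominated by Dorsal.
[round] is immediately dominated by Labial.
The lowest node appearing on every path is Place; each proper daughter of Place fails to dominate at least one of the listed features.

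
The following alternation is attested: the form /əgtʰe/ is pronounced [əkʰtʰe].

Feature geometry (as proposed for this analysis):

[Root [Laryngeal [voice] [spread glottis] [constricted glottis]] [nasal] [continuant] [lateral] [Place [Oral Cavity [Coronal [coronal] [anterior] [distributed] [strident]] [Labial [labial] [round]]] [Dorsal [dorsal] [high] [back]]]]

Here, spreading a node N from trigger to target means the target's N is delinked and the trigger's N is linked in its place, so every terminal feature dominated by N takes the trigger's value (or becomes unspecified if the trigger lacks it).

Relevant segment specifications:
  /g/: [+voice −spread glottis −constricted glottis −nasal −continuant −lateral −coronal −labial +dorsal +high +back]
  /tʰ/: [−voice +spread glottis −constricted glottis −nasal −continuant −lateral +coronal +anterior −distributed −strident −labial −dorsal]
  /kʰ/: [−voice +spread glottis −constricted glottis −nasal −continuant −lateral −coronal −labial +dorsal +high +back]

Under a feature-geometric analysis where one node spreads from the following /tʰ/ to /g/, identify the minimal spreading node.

Feature comparison: [voice], [spread glottis] differ between /g/ and [kʰ]; the remaining terminals match.
Tracing each changed feature up the tree, the paths first meet at Laryngeal; any lower node misses at least one of them.
Spreading Laryngeal from /tʰ/ overwrites each of those terminals with /tʰ/'s values, yielding exactly [kʰ].
Had Root spread, [dorsal], [coronal] would have taken /tʰ/'s values; they stay as in /g/, confirming the spreading constituent is exactly Laryngeal.

Laryngeal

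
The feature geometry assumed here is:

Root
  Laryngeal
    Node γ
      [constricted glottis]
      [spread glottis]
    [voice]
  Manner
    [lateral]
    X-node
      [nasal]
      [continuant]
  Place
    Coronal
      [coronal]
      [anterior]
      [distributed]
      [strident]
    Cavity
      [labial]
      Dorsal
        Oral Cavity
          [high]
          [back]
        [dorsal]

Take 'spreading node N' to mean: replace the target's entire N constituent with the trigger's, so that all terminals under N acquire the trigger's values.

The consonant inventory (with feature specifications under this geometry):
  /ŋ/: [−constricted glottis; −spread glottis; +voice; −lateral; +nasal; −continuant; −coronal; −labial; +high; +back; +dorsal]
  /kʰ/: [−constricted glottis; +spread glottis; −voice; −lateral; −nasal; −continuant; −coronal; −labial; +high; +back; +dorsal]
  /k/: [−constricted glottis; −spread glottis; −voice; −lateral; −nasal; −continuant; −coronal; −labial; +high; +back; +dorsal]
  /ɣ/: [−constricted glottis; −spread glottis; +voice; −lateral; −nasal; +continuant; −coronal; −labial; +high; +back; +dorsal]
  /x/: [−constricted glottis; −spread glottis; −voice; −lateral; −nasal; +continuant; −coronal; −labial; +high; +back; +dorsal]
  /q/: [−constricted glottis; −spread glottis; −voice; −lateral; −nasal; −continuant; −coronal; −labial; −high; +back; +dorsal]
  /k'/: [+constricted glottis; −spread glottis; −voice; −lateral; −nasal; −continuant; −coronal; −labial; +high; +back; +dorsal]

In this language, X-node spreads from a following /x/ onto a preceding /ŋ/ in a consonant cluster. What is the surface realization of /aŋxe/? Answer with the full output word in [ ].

[aɣxe]

X-node immediately or transitively dominates [nasal], [continuant].
Spreading X-node from /x/ onto /ŋ/ replaces those values with /x/'s: [−nasal], [+continuant]. Features outside X-node ([constricted glottis], [spread glottis], [voice], …) stay as in /ŋ/.
This feature bundle is that of [ɣ], so /aŋxe/ surfaces as [aɣxe].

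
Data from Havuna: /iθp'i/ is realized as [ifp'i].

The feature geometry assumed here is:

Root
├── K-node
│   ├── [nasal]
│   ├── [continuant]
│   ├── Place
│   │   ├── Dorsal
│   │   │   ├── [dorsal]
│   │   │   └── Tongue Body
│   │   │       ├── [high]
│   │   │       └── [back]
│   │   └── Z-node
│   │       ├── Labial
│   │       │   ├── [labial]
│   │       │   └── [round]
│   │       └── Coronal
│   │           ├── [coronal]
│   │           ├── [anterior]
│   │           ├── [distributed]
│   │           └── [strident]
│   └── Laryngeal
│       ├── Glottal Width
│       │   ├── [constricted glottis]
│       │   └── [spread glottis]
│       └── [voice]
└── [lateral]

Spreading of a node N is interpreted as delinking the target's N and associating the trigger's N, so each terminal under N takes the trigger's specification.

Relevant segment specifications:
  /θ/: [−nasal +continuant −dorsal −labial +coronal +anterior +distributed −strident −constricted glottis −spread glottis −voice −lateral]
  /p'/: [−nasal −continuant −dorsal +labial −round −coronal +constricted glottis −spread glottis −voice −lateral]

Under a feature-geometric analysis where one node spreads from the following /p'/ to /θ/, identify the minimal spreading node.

Z-node

/θ/ and [f] differ in [labial], [round], [coronal], [anterior], [distributed], [strident]; every other specified feature is identical.
These terminals are all dominated by Z-node, and no proper subconstituent of Z-node covers them all; Z-node is their lowest common ancestor.
If Z-node spreads, every terminal under it takes /p'/'s value, producing [f] as observed.
[constricted glottis], [continuant] stay as in /θ/ although /p'/ differs there, so no node dominating them spread; among the remaining candidates Z-node is the lowest that derives the output.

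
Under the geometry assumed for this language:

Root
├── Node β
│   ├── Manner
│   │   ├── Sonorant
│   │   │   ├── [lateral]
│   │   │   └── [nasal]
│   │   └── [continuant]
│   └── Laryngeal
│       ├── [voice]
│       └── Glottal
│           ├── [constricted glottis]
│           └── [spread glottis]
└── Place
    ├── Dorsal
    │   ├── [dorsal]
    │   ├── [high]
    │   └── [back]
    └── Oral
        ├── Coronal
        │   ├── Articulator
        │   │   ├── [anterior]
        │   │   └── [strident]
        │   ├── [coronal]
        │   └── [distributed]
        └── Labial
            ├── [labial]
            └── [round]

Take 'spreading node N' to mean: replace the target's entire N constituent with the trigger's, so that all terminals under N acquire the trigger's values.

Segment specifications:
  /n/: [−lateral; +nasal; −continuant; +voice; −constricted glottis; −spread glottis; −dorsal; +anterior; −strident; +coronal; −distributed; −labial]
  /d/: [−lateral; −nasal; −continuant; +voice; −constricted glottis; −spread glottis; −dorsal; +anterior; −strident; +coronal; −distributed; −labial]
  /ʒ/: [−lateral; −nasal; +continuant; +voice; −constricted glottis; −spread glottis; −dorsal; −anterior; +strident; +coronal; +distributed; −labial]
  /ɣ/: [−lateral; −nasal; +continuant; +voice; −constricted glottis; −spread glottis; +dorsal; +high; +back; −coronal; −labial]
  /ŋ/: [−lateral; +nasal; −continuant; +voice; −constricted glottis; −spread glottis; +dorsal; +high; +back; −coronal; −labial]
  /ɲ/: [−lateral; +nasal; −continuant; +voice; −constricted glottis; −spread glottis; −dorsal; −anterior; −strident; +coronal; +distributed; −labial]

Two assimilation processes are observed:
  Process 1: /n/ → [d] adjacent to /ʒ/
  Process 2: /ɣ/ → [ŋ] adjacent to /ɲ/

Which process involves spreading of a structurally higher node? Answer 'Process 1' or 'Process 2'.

In Process 1, [nasal] changes, so the minimal spreading node is [nasal] at depth 4.
In Process 2, [nasal], [continuant] change, so the minimal spreading node is Manner at depth 2.
Manner is closer to Root than [nasal], so Process 2 spreads the higher node.

Process 2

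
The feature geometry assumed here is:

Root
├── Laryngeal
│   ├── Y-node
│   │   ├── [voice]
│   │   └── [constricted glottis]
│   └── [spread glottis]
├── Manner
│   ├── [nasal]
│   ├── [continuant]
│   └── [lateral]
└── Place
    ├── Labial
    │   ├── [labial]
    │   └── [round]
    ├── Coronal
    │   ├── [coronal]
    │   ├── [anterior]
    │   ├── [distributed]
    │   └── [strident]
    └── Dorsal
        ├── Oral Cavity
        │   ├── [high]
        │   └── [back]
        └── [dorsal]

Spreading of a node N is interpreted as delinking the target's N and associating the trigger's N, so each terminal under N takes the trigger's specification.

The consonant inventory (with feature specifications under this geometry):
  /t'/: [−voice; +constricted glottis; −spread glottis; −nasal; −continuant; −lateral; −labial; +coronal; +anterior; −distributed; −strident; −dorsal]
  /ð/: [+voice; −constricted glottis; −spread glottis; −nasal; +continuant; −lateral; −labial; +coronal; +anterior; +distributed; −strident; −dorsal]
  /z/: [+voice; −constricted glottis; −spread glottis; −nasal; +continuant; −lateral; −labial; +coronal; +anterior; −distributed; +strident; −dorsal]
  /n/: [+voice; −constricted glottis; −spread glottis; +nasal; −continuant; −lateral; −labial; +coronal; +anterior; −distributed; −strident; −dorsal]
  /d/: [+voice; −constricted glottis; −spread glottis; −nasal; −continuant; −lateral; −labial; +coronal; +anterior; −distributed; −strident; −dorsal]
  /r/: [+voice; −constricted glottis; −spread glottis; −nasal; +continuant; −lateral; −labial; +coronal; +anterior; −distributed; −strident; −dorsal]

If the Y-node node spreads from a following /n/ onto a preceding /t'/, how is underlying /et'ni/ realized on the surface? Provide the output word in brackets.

[edni]

The Y-node node dominates the terminals [voice], [constricted glottis].
Spreading Y-node from /n/ onto /t'/ replaces those values with /n/'s: [+voice], [−constricted glottis]. Features outside Y-node ([spread glottis], [nasal], [continuant], …) stay as in /t'/.
Among the inventory, only /d/ has exactly this specification, giving the surface form [edni].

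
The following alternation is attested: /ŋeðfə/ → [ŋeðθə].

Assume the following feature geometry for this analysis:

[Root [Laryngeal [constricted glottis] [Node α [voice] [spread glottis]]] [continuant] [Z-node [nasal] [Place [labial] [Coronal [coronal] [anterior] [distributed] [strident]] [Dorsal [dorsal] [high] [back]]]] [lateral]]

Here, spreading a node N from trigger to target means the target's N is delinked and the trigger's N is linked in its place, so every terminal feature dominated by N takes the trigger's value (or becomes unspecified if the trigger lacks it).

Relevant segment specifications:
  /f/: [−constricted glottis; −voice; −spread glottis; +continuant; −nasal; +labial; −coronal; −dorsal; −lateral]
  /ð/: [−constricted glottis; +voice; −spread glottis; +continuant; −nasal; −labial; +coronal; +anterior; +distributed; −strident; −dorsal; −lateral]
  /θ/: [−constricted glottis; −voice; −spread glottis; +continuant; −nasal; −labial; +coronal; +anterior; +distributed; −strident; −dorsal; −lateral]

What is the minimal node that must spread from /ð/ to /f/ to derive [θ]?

Feature comparison: [labial], [coronal], [anterior], [distributed], [strident] differ between /f/ and [θ]; the remaining terminals match.
In this geometry the lowest node dominating all of them is Place: every daughter of Place dominates only a proper subset, so no lower node suffices.
Delinking /f/'s Place and associating /ð/'s Place gives precisely the feature bundle of [θ].
[voice], a feature on which the two segments disagree outside Place, is unchanged — nothing dominating it spread, and Place is the minimal sufficient constituent.

Place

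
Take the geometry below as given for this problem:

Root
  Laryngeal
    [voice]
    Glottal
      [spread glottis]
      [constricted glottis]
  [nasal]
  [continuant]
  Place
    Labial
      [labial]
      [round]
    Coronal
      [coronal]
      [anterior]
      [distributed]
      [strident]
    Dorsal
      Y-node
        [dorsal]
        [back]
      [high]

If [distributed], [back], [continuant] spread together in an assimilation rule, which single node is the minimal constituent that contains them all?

[distributed]: Root / Place / Coronal / [distributed].
[back] lies under Y-node (below Place).
[continuant] lies under Root (below Root).
The lowest node appearing on every path is Root; each proper daughter of Root fails to dominate at least one of the listed features.

Root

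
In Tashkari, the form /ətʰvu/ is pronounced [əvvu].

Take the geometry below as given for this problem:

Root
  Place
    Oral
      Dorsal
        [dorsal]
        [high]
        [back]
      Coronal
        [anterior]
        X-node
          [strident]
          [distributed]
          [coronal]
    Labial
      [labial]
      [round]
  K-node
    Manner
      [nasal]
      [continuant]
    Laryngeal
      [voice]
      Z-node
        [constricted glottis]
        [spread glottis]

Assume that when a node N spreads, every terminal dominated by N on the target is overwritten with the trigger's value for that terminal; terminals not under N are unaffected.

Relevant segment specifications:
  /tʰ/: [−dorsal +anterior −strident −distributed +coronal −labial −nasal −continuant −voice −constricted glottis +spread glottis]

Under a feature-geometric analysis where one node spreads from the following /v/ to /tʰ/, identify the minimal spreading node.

Comparing /tʰ/ with its surface form [v], the features that change are [voice], [spread glottis], [continuant], [labial], [round], [coronal], [anterior], [distributed], [strident].
The smallest constituent containing every changed terminal is Root — each of its daughters lacks at least one of the affected features.
If Root spreads, every terminal under it takes /v/'s value, producing [v] as observed.

Root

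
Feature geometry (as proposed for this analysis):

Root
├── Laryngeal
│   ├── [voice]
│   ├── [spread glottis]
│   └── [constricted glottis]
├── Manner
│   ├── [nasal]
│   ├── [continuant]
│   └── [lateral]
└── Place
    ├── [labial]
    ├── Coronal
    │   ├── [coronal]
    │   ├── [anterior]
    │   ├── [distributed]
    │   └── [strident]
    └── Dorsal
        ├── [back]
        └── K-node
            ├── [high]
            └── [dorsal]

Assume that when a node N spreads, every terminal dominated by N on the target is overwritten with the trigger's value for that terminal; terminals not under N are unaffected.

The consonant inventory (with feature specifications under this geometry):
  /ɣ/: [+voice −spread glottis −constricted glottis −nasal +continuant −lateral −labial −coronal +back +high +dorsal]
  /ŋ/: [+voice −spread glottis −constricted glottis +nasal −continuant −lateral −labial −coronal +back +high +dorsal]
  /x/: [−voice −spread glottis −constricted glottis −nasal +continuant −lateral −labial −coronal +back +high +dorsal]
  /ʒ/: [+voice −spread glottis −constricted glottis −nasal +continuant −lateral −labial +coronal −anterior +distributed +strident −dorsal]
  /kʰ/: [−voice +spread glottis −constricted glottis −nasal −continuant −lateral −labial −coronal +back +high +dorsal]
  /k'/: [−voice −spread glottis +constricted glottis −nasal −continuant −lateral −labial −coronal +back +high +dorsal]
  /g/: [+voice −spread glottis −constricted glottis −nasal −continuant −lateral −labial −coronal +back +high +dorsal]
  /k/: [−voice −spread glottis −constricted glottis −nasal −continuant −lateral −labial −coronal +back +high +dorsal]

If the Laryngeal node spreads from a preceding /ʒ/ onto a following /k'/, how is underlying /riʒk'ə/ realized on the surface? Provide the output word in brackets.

Terminals under Laryngeal in this geometry: [voice], [spread glottis], [constricted glottis].
After delinking /k'/'s Laryngeal and linking /ʒ/'s, the affected terminals become [+voice], [−spread glottis], [−constricted glottis]; [nasal], [continuant], [lateral], … (outside Laryngeal) are retained from /k'/.
This feature bundle is that of [g], so /riʒk'ə/ surfaces as [riʒgə].

[riʒgə]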